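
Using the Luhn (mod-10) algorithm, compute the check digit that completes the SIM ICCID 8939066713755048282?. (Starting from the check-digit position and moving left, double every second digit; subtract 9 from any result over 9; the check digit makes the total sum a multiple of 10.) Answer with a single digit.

Partial digits right→left: 2 8 2 8 4 0 5 5 7 3 1 7 6 6 0 9 3 9 8
Double every second digit counting from the check-digit position (so the 1st, 3rd, 5th, ... of the partial from the right).
  doubled (with −9 where >9): 4 4 8 1 5 2 3 0 6 7 → sum 40
  kept as-is: 8 8 0 5 3 7 6 9 9 → sum 55
Total = 40 + 55 = 95.
Check digit = (10 − (95 mod 10)) mod 10 = 5.

5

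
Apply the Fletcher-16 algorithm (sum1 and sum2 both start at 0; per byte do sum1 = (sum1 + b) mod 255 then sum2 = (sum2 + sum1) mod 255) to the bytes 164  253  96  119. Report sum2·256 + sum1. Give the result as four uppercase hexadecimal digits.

C47A

Running sums (mod 255):
  after byte 0 (164): sum1=164, sum2=164
  after byte 1 (253): sum1=162, sum2=71
  after byte 2 (96): sum1=3, sum2=74
  after byte 3 (119): sum1=122, sum2=196
Checksum = sum2·256 + sum1 = 196·256 + 122 = 50298 = 0xC47A.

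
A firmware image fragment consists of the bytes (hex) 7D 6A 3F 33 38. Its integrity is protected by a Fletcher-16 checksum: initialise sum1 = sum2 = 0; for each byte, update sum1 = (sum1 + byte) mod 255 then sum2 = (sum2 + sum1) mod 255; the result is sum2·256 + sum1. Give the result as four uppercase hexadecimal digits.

7992

Running sums (mod 255):
  after byte 0 (7D): sum1=125, sum2=125
  after byte 1 (6A): sum1=231, sum2=101
  after byte 2 (3F): sum1=39, sum2=140
  after byte 3 (33): sum1=90, sum2=230
  after byte 4 (38): sum1=146, sum2=121
Checksum = sum2·256 + sum1 = 121·256 + 146 = 31122 = 0x7992.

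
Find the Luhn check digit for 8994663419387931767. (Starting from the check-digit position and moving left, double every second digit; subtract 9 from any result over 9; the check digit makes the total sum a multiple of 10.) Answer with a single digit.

0

Partial digits right→left: 7 6 7 1 3 9 7 8 3 9 1 4 3 6 6 4 9 9 8
Double every second digit counting from the check-digit position (so the 1st, 3rd, 5th, ... of the partial from the right).
  doubled (with −9 where >9): 5 5 6 5 6 2 6 3 9 7 → sum 54
  kept as-is: 6 1 9 8 9 4 6 4 9 → sum 56
Total = 54 + 56 = 110.
Check digit = (10 − (110 mod 10)) mod 10 = 0.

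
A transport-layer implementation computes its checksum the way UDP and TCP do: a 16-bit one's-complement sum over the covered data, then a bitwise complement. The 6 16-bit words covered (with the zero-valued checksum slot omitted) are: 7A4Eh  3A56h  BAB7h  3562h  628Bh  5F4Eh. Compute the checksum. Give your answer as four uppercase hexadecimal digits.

9967

One's-complement addition (fold any carry out of bit 15 back into bit 0):
  0x7A4E + 0x3A56 = 0x0B4A4
  0xB4A4 + 0xBAB7 = 0x16F5B → wrap carry → 0x6F5C
  0x6F5C + 0x3562 = 0x0A4BE
  0xA4BE + 0x628B = 0x10749 → wrap carry → 0x074A
  0x074A + 0x5F4E = 0x06698
One's-complement sum = 0x6698.
Checksum = ~0x6698 & 0xFFFF = 0x9967.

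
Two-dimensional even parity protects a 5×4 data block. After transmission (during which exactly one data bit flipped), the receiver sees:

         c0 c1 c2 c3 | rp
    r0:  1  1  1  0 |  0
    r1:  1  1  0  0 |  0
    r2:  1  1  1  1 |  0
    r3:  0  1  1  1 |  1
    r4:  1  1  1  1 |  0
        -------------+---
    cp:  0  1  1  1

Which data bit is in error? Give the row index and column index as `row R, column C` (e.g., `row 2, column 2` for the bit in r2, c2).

Recompute each row's even parity and compare to rp:
  r0: data parity 1, sent rp 0 → mismatch
  r1: data parity 0, sent rp 0 → ok
  r2: data parity 0, sent rp 0 → ok
  r3: data parity 1, sent rp 1 → ok
  r4: data parity 0, sent rp 0 → ok
Recompute each column's even parity and compare to cp:
  c0: data parity 0, sent cp 0 → ok
  c1: data parity 1, sent cp 1 → ok
  c2: data parity 0, sent cp 1 → mismatch
  c3: data parity 1, sent cp 1 → ok
Exactly one row (r0) and one column (c2) fail → the flipped bit is at their intersection.

row 0, column 2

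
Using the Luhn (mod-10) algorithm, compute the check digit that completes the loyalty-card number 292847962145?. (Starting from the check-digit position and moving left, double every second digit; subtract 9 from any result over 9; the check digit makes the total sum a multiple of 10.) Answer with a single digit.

0

Partial digits right→left: 5 4 1 2 6 9 7 4 8 2 9 2
Double every second digit counting from the check-digit position (so the 1st, 3rd, 5th, ... of the partial from the right).
  doubled (with −9 where >9): 1 2 3 5 7 9 → sum 27
  kept as-is: 4 2 9 4 2 2 → sum 23
Total = 27 + 23 = 50.
Check digit = (10 − (50 mod 10)) mod 10 = 0.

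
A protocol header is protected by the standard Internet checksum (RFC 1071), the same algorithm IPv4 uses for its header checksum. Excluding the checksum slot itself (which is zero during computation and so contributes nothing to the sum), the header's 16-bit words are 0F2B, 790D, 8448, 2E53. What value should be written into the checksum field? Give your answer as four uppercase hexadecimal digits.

One's-complement addition (fold any carry out of bit 15 back into bit 0):
  0x0F2B + 0x790D = 0x08838
  0x8838 + 0x8448 = 0x10C80 → wrap carry → 0x0C81
  0x0C81 + 0x2E53 = 0x03AD4
One's-complement sum = 0x3AD4.
Checksum = ~0x3AD4 & 0xFFFF = 0xC52B.

C52B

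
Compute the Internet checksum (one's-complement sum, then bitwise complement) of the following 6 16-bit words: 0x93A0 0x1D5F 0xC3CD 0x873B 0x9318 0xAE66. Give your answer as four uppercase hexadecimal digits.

One's-complement addition (fold any carry out of bit 15 back into bit 0):
  0x93A0 + 0x1D5F = 0x0B0FF
  0xB0FF + 0xC3CD = 0x174CC → wrap carry → 0x74CD
  0x74CD + 0x873B = 0x0FC08
  0xFC08 + 0x9318 = 0x18F20 → wrap carry → 0x8F21
  0x8F21 + 0xAE66 = 0x13D87 → wrap carry → 0x3D88
One's-complement sum = 0x3D88.
Checksum = ~0x3D88 & 0xFFFF = 0xC277.

C277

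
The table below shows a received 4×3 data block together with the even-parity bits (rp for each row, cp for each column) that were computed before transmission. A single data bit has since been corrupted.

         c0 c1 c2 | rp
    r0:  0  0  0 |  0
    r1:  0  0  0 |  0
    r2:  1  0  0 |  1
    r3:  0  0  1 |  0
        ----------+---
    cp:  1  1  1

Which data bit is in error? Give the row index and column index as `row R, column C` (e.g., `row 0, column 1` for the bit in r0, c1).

Recompute each row's even parity and compare to rp:
  r0: data parity 0, sent rp 0 → ok
  r1: data parity 0, sent rp 0 → ok
  r2: data parity 1, sent rp 1 → ok
  r3: data parity 1, sent rp 0 → mismatch
Recompute each column's even parity and compare to cp:
  c0: data parity 1, sent cp 1 → ok
  c1: data parity 0, sent cp 1 → mismatch
  c2: data parity 1, sent cp 1 → ok
Exactly one row (r3) and one column (c1) fail → the flipped bit is at their intersection.

row 3, column 1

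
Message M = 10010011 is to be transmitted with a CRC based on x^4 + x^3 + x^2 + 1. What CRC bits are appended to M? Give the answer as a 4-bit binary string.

0101

Append 4 zeros: 100100110000. Divide by 11101 (XOR where the leading bit is 1):
  pos 0: 10010 XOR 11101 = 01111
  pos 1: 11110 XOR 11101 = 00011
  pos 4: 11110 XOR 11101 = 00011
  pos 7: 11000 XOR 11101 = 00101
Remainder (last 4 bits) = 0101. This is the CRC / FCS.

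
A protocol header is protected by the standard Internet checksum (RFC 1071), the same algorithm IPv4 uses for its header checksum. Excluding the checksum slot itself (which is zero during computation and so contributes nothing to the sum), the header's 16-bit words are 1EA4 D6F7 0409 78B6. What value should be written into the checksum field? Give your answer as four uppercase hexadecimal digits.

One's-complement addition (fold any carry out of bit 15 back into bit 0):
  0x1EA4 + 0xD6F7 = 0x0F59B
  0xF59B + 0x0409 = 0x0F9A4
  0xF9A4 + 0x78B6 = 0x1725A → wrap carry → 0x725B
One's-complement sum = 0x725B.
Checksum = ~0x725B & 0xFFFF = 0x8DA4.

8DA4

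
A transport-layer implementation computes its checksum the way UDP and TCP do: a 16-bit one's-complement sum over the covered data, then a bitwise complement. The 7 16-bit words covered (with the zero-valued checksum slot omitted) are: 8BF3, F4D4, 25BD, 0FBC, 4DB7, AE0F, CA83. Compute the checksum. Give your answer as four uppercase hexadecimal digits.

One's-complement addition (fold any carry out of bit 15 back into bit 0):
  0x8BF3 + 0xF4D4 = 0x180C7 → wrap carry → 0x80C8
  0x80C8 + 0x25BD = 0x0A685
  0xA685 + 0x0FBC = 0x0B641
  0xB641 + 0x4DB7 = 0x103F8 → wrap carry → 0x03F9
  0x03F9 + 0xAE0F = 0x0B208
  0xB208 + 0xCA83 = 0x17C8B → wrap carry → 0x7C8C
One's-complement sum = 0x7C8C.
Checksum = ~0x7C8C & 0xFFFF = 0x8373.

8373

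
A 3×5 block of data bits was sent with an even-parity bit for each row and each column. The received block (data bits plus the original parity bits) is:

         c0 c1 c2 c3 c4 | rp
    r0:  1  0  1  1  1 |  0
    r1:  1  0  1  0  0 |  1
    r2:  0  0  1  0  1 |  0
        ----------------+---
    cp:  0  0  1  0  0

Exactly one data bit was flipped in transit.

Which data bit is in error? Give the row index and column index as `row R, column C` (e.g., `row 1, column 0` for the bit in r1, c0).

row 1, column 3

Recompute each row's even parity and compare to rp:
  r0: data parity 0, sent rp 0 → ok
  r1: data parity 0, sent rp 1 → mismatch
  r2: data parity 0, sent rp 0 → ok
Recompute each column's even parity and compare to cp:
  c0: data parity 0, sent cp 0 → ok
  c1: data parity 0, sent cp 0 → ok
  c2: data parity 1, sent cp 1 → ok
  c3: data parity 1, sent cp 0 → mismatch
  c4: data parity 0, sent cp 0 → ok
Exactly one row (r1) and one column (c3) fail → the flipped bit is at their intersection.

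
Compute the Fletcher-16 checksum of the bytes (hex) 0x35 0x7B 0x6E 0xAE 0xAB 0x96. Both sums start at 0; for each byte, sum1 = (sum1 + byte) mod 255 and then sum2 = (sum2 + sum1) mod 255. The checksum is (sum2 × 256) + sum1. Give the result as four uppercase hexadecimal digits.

5C10

Running sums (mod 255):
  after byte 0 (0x35): sum1=53, sum2=53
  after byte 1 (0x7B): sum1=176, sum2=229
  after byte 2 (0x6E): sum1=31, sum2=5
  after byte 3 (0xAE): sum1=205, sum2=210
  after byte 4 (0xAB): sum1=121, sum2=76
  after byte 5 (0x96): sum1=16, sum2=92
Checksum = sum2·256 + sum1 = 92·256 + 16 = 23568 = 0x5C10.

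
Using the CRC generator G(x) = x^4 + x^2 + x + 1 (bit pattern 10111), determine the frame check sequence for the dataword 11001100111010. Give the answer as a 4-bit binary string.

0000

Append 4 zeros: 110011001110100000. Divide by 10111 (XOR where the leading bit is 1):
  pos 0: 11001 XOR 10111 = 01110
  pos 1: 11101 XOR 10111 = 01010
  pos 2: 10100 XOR 10111 = 00011
  pos 5: 11011 XOR 10111 = 01100
  pos 6: 11001 XOR 10111 = 01110
  pos 7: 11100 XOR 10111 = 01011
  pos 8: 10111 XOR 10111 = 00000
Remainder (last 4 bits) = 0000. This is the CRC / FCS.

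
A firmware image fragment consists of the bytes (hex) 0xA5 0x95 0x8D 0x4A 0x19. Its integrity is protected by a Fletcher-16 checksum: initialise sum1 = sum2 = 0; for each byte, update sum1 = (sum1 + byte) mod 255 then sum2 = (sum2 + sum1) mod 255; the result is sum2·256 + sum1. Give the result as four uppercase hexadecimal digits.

Running sums (mod 255):
  after byte 0 (0xA5): sum1=165, sum2=165
  after byte 1 (0x95): sum1=59, sum2=224
  after byte 2 (0x8D): sum1=200, sum2=169
  after byte 3 (0x4A): sum1=19, sum2=188
  after byte 4 (0x19): sum1=44, sum2=232
Checksum = sum2·256 + sum1 = 232·256 + 44 = 59436 = 0xE82C.

E82C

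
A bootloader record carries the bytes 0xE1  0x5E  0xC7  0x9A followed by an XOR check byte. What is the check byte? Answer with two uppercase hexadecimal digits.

E2

XOR the bytes together:
  start with 0xE1
  0xE1 ⊕ 0x5E = 0xBF
  0xBF ⊕ 0xC7 = 0x78
  0x78 ⊕ 0x9A = 0xE2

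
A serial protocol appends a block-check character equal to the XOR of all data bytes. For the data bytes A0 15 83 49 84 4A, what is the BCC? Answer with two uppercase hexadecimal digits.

XOR the bytes together:
  start with 0xA0
  0xA0 ⊕ 0x15 = 0xB5
  0xB5 ⊕ 0x83 = 0x36
  0x36 ⊕ 0x49 = 0x7F
  0x7F ⊕ 0x84 = 0xFB
  0xFB ⊕ 0x4A = 0xB1

B1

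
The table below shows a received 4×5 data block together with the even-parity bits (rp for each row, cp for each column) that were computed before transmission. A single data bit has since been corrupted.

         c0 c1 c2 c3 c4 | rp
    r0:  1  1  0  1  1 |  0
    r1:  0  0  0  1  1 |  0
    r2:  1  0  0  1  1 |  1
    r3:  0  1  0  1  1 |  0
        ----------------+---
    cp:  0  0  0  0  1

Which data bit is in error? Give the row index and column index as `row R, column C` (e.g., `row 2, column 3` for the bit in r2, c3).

Recompute each row's even parity and compare to rp:
  r0: data parity 0, sent rp 0 → ok
  r1: data parity 0, sent rp 0 → ok
  r2: data parity 1, sent rp 1 → ok
  r3: data parity 1, sent rp 0 → mismatch
Recompute each column's even parity and compare to cp:
  c0: data parity 0, sent cp 0 → ok
  c1: data parity 0, sent cp 0 → ok
  c2: data parity 0, sent cp 0 → ok
  c3: data parity 0, sent cp 0 → ok
  c4: data parity 0, sent cp 1 → mismatch
Exactly one row (r3) and one column (c4) fail → the flipped bit is at their intersection.

row 3, column 4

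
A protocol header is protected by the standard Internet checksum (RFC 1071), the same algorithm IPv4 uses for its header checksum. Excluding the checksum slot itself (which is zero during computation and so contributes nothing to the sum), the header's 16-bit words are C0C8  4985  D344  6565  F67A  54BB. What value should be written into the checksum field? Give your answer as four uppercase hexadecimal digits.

71D1

One's-complement addition (fold any carry out of bit 15 back into bit 0):
  0xC0C8 + 0x4985 = 0x10A4D → wrap carry → 0x0A4E
  0x0A4E + 0xD344 = 0x0DD92
  0xDD92 + 0x6565 = 0x142F7 → wrap carry → 0x42F8
  0x42F8 + 0xF67A = 0x13972 → wrap carry → 0x3973
  0x3973 + 0x54BB = 0x08E2E
One's-complement sum = 0x8E2E.
Checksum = ~0x8E2E & 0xFFFF = 0x71D1.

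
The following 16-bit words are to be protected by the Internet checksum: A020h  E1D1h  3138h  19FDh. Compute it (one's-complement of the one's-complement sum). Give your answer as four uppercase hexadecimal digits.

One's-complement addition (fold any carry out of bit 15 back into bit 0):
  0xA020 + 0xE1D1 = 0x181F1 → wrap carry → 0x81F2
  0x81F2 + 0x3138 = 0x0B32A
  0xB32A + 0x19FD = 0x0CD27
One's-complement sum = 0xCD27.
Checksum = ~0xCD27 & 0xFFFF = 0x32D8.

32D8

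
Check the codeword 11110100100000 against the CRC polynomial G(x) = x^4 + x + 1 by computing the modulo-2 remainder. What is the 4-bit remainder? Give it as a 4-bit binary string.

1000

Modulo-2 division of 11110100100000 by 10011:
  pos 0: 11110 XOR 10011 = 01101
  pos 1: 11011 XOR 10011 = 01000
  pos 2: 10000 XOR 10011 = 00011
  pos 5: 11010 XOR 10011 = 01001
  pos 6: 10010 XOR 10011 = 00001
Remainder = 1000 (nonzero — an error is detected).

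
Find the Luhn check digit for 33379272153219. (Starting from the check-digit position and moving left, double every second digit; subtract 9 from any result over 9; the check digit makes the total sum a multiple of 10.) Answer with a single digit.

0

Partial digits right→left: 9 1 2 3 5 1 2 7 2 9 7 3 3 3
Double every second digit counting from the check-digit position (so the 1st, 3rd, 5th, ... of the partial from the right).
  doubled (with −9 where >9): 9 4 1 4 4 5 6 → sum 33
  kept as-is: 1 3 1 7 9 3 3 → sum 27
Total = 33 + 27 = 60.
Check digit = (10 − (60 mod 10)) mod 10 = 0.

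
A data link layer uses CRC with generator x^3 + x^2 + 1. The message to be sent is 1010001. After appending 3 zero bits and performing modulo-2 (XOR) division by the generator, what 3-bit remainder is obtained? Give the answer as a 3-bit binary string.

Append 3 zeros: 1010001000. Divide by 1101 (XOR where the leading bit is 1):
  pos 0: 1010 XOR 1101 = 0111
  pos 1: 1110 XOR 1101 = 0011
  pos 3: 1101 XOR 1101 = 0000
Remainder (last 3 bits) = 000. This is the CRC / FCS.

000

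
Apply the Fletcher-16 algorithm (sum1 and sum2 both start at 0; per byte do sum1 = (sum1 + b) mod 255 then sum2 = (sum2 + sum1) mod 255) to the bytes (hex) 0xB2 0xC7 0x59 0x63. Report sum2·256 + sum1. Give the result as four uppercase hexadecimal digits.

Running sums (mod 255):
  after byte 0 (0xB2): sum1=178, sum2=178
  after byte 1 (0xC7): sum1=122, sum2=45
  after byte 2 (0x59): sum1=211, sum2=1
  after byte 3 (0x63): sum1=55, sum2=56
Checksum = sum2·256 + sum1 = 56·256 + 55 = 14391 = 0x3837.

3837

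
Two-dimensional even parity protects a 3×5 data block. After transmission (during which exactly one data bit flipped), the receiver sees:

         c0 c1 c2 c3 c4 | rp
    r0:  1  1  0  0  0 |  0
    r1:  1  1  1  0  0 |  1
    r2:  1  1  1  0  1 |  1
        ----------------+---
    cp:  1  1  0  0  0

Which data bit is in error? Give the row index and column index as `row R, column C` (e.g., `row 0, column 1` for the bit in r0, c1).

Recompute each row's even parity and compare to rp:
  r0: data parity 0, sent rp 0 → ok
  r1: data parity 1, sent rp 1 → ok
  r2: data parity 0, sent rp 1 → mismatch
Recompute each column's even parity and compare to cp:
  c0: data parity 1, sent cp 1 → ok
  c1: data parity 1, sent cp 1 → ok
  c2: data parity 0, sent cp 0 → ok
  c3: data parity 0, sent cp 0 → ok
  c4: data parity 1, sent cp 0 → mismatch
Exactly one row (r2) and one column (c4) fail → the flipped bit is at their intersection.

row 2, column 4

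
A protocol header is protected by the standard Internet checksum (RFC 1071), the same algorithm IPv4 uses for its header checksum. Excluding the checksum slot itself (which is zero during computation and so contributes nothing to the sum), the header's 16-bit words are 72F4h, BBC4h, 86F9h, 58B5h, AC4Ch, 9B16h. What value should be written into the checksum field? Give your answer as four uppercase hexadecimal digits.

AA34

One's-complement addition (fold any carry out of bit 15 back into bit 0):
  0x72F4 + 0xBBC4 = 0x12EB8 → wrap carry → 0x2EB9
  0x2EB9 + 0x86F9 = 0x0B5B2
  0xB5B2 + 0x58B5 = 0x10E67 → wrap carry → 0x0E68
  0x0E68 + 0xAC4C = 0x0BAB4
  0xBAB4 + 0x9B16 = 0x155CA → wrap carry → 0x55CB
One's-complement sum = 0x55CB.
Checksum = ~0x55CB & 0xFFFF = 0xAA34.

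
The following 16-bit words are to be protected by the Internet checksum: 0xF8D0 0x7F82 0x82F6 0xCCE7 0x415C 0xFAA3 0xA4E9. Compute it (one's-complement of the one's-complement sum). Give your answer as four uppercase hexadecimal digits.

56E4

One's-complement addition (fold any carry out of bit 15 back into bit 0):
  0xF8D0 + 0x7F82 = 0x17852 → wrap carry → 0x7853
  0x7853 + 0x82F6 = 0x0FB49
  0xFB49 + 0xCCE7 = 0x1C830 → wrap carry → 0xC831
  0xC831 + 0x415C = 0x1098D → wrap carry → 0x098E
  0x098E + 0xFAA3 = 0x10431 → wrap carry → 0x0432
  0x0432 + 0xA4E9 = 0x0A91B
One's-complement sum = 0xA91B.
Checksum = ~0xA91B & 0xFFFF = 0x56E4.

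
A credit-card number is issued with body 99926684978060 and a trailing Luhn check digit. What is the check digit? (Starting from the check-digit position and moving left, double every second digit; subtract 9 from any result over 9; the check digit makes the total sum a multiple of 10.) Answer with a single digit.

6

Partial digits right→left: 0 6 0 8 7 9 4 8 6 6 2 9 9 9
Double every second digit counting from the check-digit position (so the 1st, 3rd, 5th, ... of the partial from the right).
  doubled (with −9 where >9): 0 0 5 8 3 4 9 → sum 29
  kept as-is: 6 8 9 8 6 9 9 → sum 55
Total = 29 + 55 = 84.
Check digit = (10 − (84 mod 10)) mod 10 = 6.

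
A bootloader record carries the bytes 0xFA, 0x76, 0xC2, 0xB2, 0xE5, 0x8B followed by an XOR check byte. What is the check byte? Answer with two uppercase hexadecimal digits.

92

XOR the bytes together:
  start with 0xFA
  0xFA ⊕ 0x76 = 0x8C
  0x8C ⊕ 0xC2 = 0x4E
  0x4E ⊕ 0xB2 = 0xFC
  0xFC ⊕ 0xE5 = 0x19
  0x19 ⊕ 0x8B = 0x92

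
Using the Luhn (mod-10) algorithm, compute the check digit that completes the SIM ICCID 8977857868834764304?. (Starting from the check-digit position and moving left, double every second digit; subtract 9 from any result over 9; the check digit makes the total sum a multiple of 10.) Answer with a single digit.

0

Partial digits right→left: 4 0 3 4 6 7 4 3 8 8 6 8 7 5 8 7 7 9 8
Double every second digit counting from the check-digit position (so the 1st, 3rd, 5th, ... of the partial from the right).
  doubled (with −9 where >9): 8 6 3 8 7 3 5 7 5 7 → sum 59
  kept as-is: 0 4 7 3 8 8 5 7 9 → sum 51
Total = 59 + 51 = 110.
Check digit = (10 − (110 mod 10)) mod 10 = 0.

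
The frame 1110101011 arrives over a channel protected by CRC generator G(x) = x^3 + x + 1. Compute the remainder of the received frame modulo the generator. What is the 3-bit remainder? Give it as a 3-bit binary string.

Modulo-2 division of 1110101011 by 1011:
  pos 0: 1110 XOR 1011 = 0101
  pos 1: 1011 XOR 1011 = 0000
  pos 6: 1011 XOR 1011 = 0000
Remainder = 000 (zero — the frame passes the CRC check).

000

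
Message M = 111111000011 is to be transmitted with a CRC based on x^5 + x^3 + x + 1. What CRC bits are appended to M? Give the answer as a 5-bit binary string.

Append 5 zeros: 11111100001100000. Divide by 101011 (XOR where the leading bit is 1):
  pos 0: 111111 XOR 101011 = 010100
  pos 1: 101000 XOR 101011 = 000011
  pos 5: 110001 XOR 101011 = 011010
  pos 6: 110101 XOR 101011 = 011110
  pos 7: 111100 XOR 101011 = 010111
  pos 8: 101110 XOR 101011 = 000101
  pos 11: 101000 XOR 101011 = 000011
Remainder (last 5 bits) = 00011. This is the CRC / FCS.

00011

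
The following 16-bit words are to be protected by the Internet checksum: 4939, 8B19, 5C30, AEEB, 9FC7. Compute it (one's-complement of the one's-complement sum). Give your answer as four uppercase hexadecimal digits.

One's-complement addition (fold any carry out of bit 15 back into bit 0):
  0x4939 + 0x8B19 = 0x0D452
  0xD452 + 0x5C30 = 0x13082 → wrap carry → 0x3083
  0x3083 + 0xAEEB = 0x0DF6E
  0xDF6E + 0x9FC7 = 0x17F35 → wrap carry → 0x7F36
One's-complement sum = 0x7F36.
Checksum = ~0x7F36 & 0xFFFF = 0x80C9.

80C9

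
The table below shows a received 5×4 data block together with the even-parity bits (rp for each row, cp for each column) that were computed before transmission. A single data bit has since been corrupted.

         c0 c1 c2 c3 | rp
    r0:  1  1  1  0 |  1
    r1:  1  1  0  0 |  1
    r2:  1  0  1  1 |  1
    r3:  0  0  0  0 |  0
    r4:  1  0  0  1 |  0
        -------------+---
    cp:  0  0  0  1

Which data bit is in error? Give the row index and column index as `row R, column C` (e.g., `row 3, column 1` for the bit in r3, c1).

Recompute each row's even parity and compare to rp:
  r0: data parity 1, sent rp 1 → ok
  r1: data parity 0, sent rp 1 → mismatch
  r2: data parity 1, sent rp 1 → ok
  r3: data parity 0, sent rp 0 → ok
  r4: data parity 0, sent rp 0 → ok
Recompute each column's even parity and compare to cp:
  c0: data parity 0, sent cp 0 → ok
  c1: data parity 0, sent cp 0 → ok
  c2: data parity 0, sent cp 0 → ok
  c3: data parity 0, sent cp 1 → mismatch
Exactly one row (r1) and one column (c3) fail → the flipped bit is at their intersection.

row 1, column 3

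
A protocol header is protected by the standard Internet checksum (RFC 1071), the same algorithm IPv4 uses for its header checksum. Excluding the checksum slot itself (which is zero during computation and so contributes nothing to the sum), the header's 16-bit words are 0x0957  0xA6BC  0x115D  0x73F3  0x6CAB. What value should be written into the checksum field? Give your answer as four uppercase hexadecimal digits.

5DF0

One's-complement addition (fold any carry out of bit 15 back into bit 0):
  0x0957 + 0xA6BC = 0x0B013
  0xB013 + 0x115D = 0x0C170
  0xC170 + 0x73F3 = 0x13563 → wrap carry → 0x3564
  0x3564 + 0x6CAB = 0x0A20F
One's-complement sum = 0xA20F.
Checksum = ~0xA20F & 0xFFFF = 0x5DF0.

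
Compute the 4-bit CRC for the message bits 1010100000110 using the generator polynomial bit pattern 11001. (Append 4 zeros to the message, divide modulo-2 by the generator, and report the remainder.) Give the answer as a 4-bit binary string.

1001

Append 4 zeros: 10101000001100000. Divide by 11001 (XOR where the leading bit is 1):
  pos 0: 10101 XOR 11001 = 01100
  pos 1: 11000 XOR 11001 = 00001
  pos 5: 10000 XOR 11001 = 01001
  pos 6: 10011 XOR 11001 = 01010
  pos 7: 10101 XOR 11001 = 01100
  pos 8: 11000 XOR 11001 = 00001
  pos 12: 10000 XOR 11001 = 01001
Remainder (last 4 bits) = 1001. This is the CRC / FCS.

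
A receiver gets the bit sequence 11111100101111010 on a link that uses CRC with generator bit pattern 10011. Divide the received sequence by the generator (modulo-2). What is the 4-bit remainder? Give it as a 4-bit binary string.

0000

Modulo-2 division of 11111100101111010 by 10011:
  pos 0: 11111 XOR 10011 = 01100
  pos 1: 11001 XOR 10011 = 01010
  pos 2: 10100 XOR 10011 = 00111
  pos 4: 11101 XOR 10011 = 01110
  pos 5: 11100 XOR 10011 = 01111
  pos 6: 11111 XOR 10011 = 01100
  pos 7: 11001 XOR 10011 = 01010
  pos 8: 10101 XOR 10011 = 00110
  pos 10: 11010 XOR 10011 = 01001
  pos 11: 10011 XOR 10011 = 00000
Remainder = 0000 (zero — the frame passes the CRC check).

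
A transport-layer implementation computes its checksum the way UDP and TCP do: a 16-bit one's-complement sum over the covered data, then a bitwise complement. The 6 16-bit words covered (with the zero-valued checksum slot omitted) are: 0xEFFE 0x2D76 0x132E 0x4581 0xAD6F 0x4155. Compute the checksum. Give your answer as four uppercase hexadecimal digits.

One's-complement addition (fold any carry out of bit 15 back into bit 0):
  0xEFFE + 0x2D76 = 0x11D74 → wrap carry → 0x1D75
  0x1D75 + 0x132E = 0x030A3
  0x30A3 + 0x4581 = 0x07624
  0x7624 + 0xAD6F = 0x12393 → wrap carry → 0x2394
  0x2394 + 0x4155 = 0x064E9
One's-complement sum = 0x64E9.
Checksum = ~0x64E9 & 0xFFFF = 0x9B16.

9B16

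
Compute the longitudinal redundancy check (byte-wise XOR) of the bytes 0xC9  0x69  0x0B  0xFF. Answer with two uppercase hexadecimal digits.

54

XOR the bytes together:
  start with 0xC9
  0xC9 ⊕ 0x69 = 0xA0
  0xA0 ⊕ 0x0B = 0xAB
  0xAB ⊕ 0xFF = 0x54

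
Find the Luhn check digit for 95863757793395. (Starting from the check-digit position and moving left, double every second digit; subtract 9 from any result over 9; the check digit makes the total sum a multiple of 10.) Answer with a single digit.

6

Partial digits right→left: 5 9 3 3 9 7 7 5 7 3 6 8 5 9
Double every second digit counting from the check-digit position (so the 1st, 3rd, 5th, ... of the partial from the right).
  doubled (with −9 where >9): 1 6 9 5 5 3 1 → sum 30
  kept as-is: 9 3 7 5 3 8 9 → sum 44
Total = 30 + 44 = 74.
Check digit = (10 − (74 mod 10)) mod 10 = 6.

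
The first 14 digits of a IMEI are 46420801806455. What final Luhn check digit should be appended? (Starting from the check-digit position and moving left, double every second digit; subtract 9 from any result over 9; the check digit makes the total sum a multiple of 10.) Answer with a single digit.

Partial digits right→left: 5 5 4 6 0 8 1 0 8 0 2 4 6 4
Double every second digit counting from the check-digit position (so the 1st, 3rd, 5th, ... of the partial from the right).
  doubled (with −9 where >9): 1 8 0 2 7 4 3 → sum 25
  kept as-is: 5 6 8 0 0 4 4 → sum 27
Total = 25 + 27 = 52.
Check digit = (10 − (52 mod 10)) mod 10 = 8.

8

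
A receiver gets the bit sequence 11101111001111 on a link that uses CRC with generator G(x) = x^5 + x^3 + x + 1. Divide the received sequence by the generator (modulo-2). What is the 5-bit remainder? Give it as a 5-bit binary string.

Modulo-2 division of 11101111001111 by 101011:
  pos 0: 111011 XOR 101011 = 010000
  pos 1: 100001 XOR 101011 = 001010
  pos 3: 101010 XOR 101011 = 000001
  pos 8: 101111 XOR 101011 = 000100
Remainder = 00100 (nonzero — an error is detected).

00100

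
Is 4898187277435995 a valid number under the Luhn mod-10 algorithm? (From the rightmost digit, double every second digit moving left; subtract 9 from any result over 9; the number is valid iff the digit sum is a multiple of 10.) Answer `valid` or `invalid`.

invalid

From the right, keep odd positions and double even positions (subtract 9 from any doubled value over 9):
  doubled (positions 2,4,...): 9 1 8 5 5 2 9 8 → sum 47
  kept (positions 1,3,...): 5 9 3 7 2 8 8 8 → sum 50
Total = 97.
97 mod 10 = 7, so the number is invalid.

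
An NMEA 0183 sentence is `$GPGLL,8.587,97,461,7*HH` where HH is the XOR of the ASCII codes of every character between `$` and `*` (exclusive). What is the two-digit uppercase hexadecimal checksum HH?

XOR the ASCII codes of the payload characters:
  'G' = 0x47 → acc = 0x47
  'P' = 0x50 → acc = 0x17
  'G' = 0x47 → acc = 0x50
  'L' = 0x4C → acc = 0x1C
  'L' = 0x4C → acc = 0x50
  ',' = 0x2C → acc = 0x7C
  '8' = 0x38 → acc = 0x44
  '.' = 0x2E → acc = 0x6A
  '5' = 0x35 → acc = 0x5F
  '8' = 0x38 → acc = 0x67
  '7' = 0x37 → acc = 0x50
  ',' = 0x2C → acc = 0x7C
  '9' = 0x39 → acc = 0x45
  '7' = 0x37 → acc = 0x72
  ',' = 0x2C → acc = 0x5E
  '4' = 0x34 → acc = 0x6A
  '6' = 0x36 → acc = 0x5C
  '1' = 0x31 → acc = 0x6D
  ',' = 0x2C → acc = 0x41
  '7' = 0x37 → acc = 0x76
Checksum = 0x76.

76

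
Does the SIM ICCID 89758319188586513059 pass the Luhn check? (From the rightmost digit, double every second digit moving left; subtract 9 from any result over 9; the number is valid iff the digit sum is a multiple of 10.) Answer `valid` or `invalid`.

From the right, keep odd positions and double even positions (subtract 9 from any doubled value over 9):
  doubled (positions 2,4,...): 1 6 1 7 7 2 2 7 5 7 → sum 45
  kept (positions 1,3,...): 9 0 1 6 5 8 9 3 5 9 → sum 55
Total = 100.
100 mod 10 = 0, so the number is valid.

valid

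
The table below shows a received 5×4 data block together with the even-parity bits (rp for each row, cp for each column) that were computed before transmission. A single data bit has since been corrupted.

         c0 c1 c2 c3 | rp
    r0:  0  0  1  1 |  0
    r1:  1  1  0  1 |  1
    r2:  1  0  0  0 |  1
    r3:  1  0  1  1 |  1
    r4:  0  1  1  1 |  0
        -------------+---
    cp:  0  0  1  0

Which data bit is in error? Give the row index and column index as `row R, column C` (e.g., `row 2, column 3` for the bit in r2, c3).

row 4, column 0

Recompute each row's even parity and compare to rp:
  r0: data parity 0, sent rp 0 → ok
  r1: data parity 1, sent rp 1 → ok
  r2: data parity 1, sent rp 1 → ok
  r3: data parity 1, sent rp 1 → ok
  r4: data parity 1, sent rp 0 → mismatch
Recompute each column's even parity and compare to cp:
  c0: data parity 1, sent cp 0 → mismatch
  c1: data parity 0, sent cp 0 → ok
  c2: data parity 1, sent cp 1 → ok
  c3: data parity 0, sent cp 0 → ok
Exactly one row (r4) and one column (c0) fail → the flipped bit is at their intersection.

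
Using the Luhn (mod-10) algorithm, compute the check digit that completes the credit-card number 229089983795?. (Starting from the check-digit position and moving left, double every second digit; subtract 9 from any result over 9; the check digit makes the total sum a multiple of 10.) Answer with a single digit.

4

Partial digits right→left: 5 9 7 3 8 9 9 8 0 9 2 2
Double every second digit counting from the check-digit position (so the 1st, 3rd, 5th, ... of the partial from the right).
  doubled (with −9 where >9): 1 5 7 9 0 4 → sum 26
  kept as-is: 9 3 9 8 9 2 → sum 40
Total = 26 + 40 = 66.
Check digit = (10 − (66 mod 10)) mod 10 = 4.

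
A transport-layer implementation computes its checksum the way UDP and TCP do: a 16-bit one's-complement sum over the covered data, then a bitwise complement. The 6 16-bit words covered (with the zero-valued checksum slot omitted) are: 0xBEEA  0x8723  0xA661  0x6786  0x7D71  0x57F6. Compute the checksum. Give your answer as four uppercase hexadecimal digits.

D6A1

One's-complement addition (fold any carry out of bit 15 back into bit 0):
  0xBEEA + 0x8723 = 0x1460D → wrap carry → 0x460E
  0x460E + 0xA661 = 0x0EC6F
  0xEC6F + 0x6786 = 0x153F5 → wrap carry → 0x53F6
  0x53F6 + 0x7D71 = 0x0D167
  0xD167 + 0x57F6 = 0x1295D → wrap carry → 0x295E
One's-complement sum = 0x295E.
Checksum = ~0x295E & 0xFFFF = 0xD6A1.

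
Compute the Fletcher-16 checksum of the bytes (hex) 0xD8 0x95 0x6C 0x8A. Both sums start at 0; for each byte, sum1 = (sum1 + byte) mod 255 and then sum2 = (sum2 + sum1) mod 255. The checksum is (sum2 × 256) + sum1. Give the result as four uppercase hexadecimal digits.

8765

Running sums (mod 255):
  after byte 0 (0xD8): sum1=216, sum2=216
  after byte 1 (0x95): sum1=110, sum2=71
  after byte 2 (0x6C): sum1=218, sum2=34
  after byte 3 (0x8A): sum1=101, sum2=135
Checksum = sum2·256 + sum1 = 135·256 + 101 = 34661 = 0x8765.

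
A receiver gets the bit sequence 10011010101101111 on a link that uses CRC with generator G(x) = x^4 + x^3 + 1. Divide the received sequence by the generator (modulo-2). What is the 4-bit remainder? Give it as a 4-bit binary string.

1000

Modulo-2 division of 10011010101101111 by 11001:
  pos 0: 10011 XOR 11001 = 01010
  pos 1: 10100 XOR 11001 = 01101
  pos 2: 11011 XOR 11001 = 00010
  pos 5: 10010 XOR 11001 = 01011
  pos 6: 10111 XOR 11001 = 01110
  pos 7: 11101 XOR 11001 = 00100
  pos 9: 10001 XOR 11001 = 01000
  pos 10: 10001 XOR 11001 = 01000
  pos 11: 10001 XOR 11001 = 01000
  pos 12: 10001 XOR 11001 = 01000
Remainder = 1000 (nonzero — an error is detected).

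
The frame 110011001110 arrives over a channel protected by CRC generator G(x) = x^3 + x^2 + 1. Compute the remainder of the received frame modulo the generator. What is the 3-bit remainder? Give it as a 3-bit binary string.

110

Modulo-2 division of 110011001110 by 1101:
  pos 0: 1100 XOR 1101 = 0001
  pos 3: 1110 XOR 1101 = 0011
  pos 5: 1101 XOR 1101 = 0000
Remainder = 110 (nonzero — an error is detected).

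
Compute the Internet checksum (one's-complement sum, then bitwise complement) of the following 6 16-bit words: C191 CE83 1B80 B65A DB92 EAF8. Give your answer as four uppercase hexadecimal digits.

D783

One's-complement addition (fold any carry out of bit 15 back into bit 0):
  0xC191 + 0xCE83 = 0x19014 → wrap carry → 0x9015
  0x9015 + 0x1B80 = 0x0AB95
  0xAB95 + 0xB65A = 0x161EF → wrap carry → 0x61F0
  0x61F0 + 0xDB92 = 0x13D82 → wrap carry → 0x3D83
  0x3D83 + 0xEAF8 = 0x1287B → wrap carry → 0x287C
One's-complement sum = 0x287C.
Checksum = ~0x287C & 0xFFFF = 0xD783.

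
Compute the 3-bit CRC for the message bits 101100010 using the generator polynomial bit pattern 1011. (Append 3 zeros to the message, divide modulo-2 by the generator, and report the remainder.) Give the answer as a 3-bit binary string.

Append 3 zeros: 101100010000. Divide by 1011 (XOR where the leading bit is 1):
  pos 0: 1011 XOR 1011 = 0000
  pos 7: 1000 XOR 1011 = 0011
Remainder (last 3 bits) = 110. This is the CRC / FCS.

110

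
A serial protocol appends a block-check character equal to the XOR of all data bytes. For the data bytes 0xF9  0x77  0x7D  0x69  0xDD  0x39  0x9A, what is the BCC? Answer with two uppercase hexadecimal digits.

XOR the bytes together:
  start with 0xF9
  0xF9 ⊕ 0x77 = 0x8E
  0x8E ⊕ 0x7D = 0xF3
  0xF3 ⊕ 0x69 = 0x9A
  0x9A ⊕ 0xDD = 0x47
  0x47 ⊕ 0x39 = 0x7E
  0x7E ⊕ 0x9A = 0xE4

E4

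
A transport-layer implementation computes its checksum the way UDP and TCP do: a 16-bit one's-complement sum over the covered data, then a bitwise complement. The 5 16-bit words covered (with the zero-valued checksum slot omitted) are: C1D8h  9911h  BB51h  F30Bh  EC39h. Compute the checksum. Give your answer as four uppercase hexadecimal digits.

One's-complement addition (fold any carry out of bit 15 back into bit 0):
  0xC1D8 + 0x9911 = 0x15AE9 → wrap carry → 0x5AEA
  0x5AEA + 0xBB51 = 0x1163B → wrap carry → 0x163C
  0x163C + 0xF30B = 0x10947 → wrap carry → 0x0948
  0x0948 + 0xEC39 = 0x0F581
One's-complement sum = 0xF581.
Checksum = ~0xF581 & 0xFFFF = 0x0A7E.

0A7E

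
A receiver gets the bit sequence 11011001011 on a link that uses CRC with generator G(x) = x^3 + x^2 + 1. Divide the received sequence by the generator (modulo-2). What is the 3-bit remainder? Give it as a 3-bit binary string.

000

Modulo-2 division of 11011001011 by 1101:
  pos 0: 1101 XOR 1101 = 0000
  pos 4: 1001 XOR 1101 = 0100
  pos 5: 1000 XOR 1101 = 0101
  pos 6: 1011 XOR 1101 = 0110
  pos 7: 1101 XOR 1101 = 0000
Remainder = 000 (zero — the frame passes the CRC check).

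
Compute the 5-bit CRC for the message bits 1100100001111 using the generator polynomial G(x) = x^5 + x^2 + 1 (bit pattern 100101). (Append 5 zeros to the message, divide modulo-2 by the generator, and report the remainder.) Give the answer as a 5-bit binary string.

00010

Append 5 zeros: 110010000111100000. Divide by 100101 (XOR where the leading bit is 1):
  pos 0: 110010 XOR 100101 = 010111
  pos 1: 101110 XOR 100101 = 001011
  pos 3: 101100 XOR 100101 = 001001
  pos 5: 100111 XOR 100101 = 000010
  pos 9: 101100 XOR 100101 = 001001
  pos 11: 100100 XOR 100101 = 000001
Remainder (last 5 bits) = 00010. This is the CRC / FCS.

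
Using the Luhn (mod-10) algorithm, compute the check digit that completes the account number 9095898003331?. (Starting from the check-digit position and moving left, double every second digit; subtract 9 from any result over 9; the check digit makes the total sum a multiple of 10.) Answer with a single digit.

0

Partial digits right→left: 1 3 3 3 0 0 8 9 8 5 9 0 9
Double every second digit counting from the check-digit position (so the 1st, 3rd, 5th, ... of the partial from the right).
  doubled (with −9 where >9): 2 6 0 7 7 9 9 → sum 40
  kept as-is: 3 3 0 9 5 0 → sum 20
Total = 40 + 20 = 60.
Check digit = (10 − (60 mod 10)) mod 10 = 0.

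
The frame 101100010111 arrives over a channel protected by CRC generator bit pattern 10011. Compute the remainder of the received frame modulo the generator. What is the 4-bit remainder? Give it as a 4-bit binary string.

Modulo-2 division of 101100010111 by 10011:
  pos 0: 10110 XOR 10011 = 00101
  pos 2: 10100 XOR 10011 = 00111
  pos 4: 11110 XOR 10011 = 01101
  pos 5: 11011 XOR 10011 = 01000
  pos 6: 10001 XOR 10011 = 00010
Remainder = 0101 (nonzero — an error is detected).

0101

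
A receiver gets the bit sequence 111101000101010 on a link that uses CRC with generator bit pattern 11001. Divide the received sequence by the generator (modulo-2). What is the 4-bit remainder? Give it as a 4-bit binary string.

Modulo-2 division of 111101000101010 by 11001:
  pos 0: 11110 XOR 11001 = 00111
  pos 2: 11110 XOR 11001 = 00111
  pos 4: 11100 XOR 11001 = 00101
  pos 6: 10110 XOR 11001 = 01111
  pos 7: 11111 XOR 11001 = 00110
  pos 9: 11001 XOR 11001 = 00000
Remainder = 0000 (zero — the frame passes the CRC check).

0000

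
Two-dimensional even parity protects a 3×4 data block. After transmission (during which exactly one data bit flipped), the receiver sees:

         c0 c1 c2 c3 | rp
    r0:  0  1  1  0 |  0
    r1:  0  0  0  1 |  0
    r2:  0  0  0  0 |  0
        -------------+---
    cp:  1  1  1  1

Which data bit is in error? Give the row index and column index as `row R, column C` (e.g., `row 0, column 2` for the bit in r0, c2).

row 1, column 0

Recompute each row's even parity and compare to rp:
  r0: data parity 0, sent rp 0 → ok
  r1: data parity 1, sent rp 0 → mismatch
  r2: data parity 0, sent rp 0 → ok
Recompute each column's even parity and compare to cp:
  c0: data parity 0, sent cp 1 → mismatch
  c1: data parity 1, sent cp 1 → ok
  c2: data parity 1, sent cp 1 → ok
  c3: data parity 1, sent cp 1 → ok
Exactly one row (r1) and one column (c0) fail → the flipped bit is at their intersection.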